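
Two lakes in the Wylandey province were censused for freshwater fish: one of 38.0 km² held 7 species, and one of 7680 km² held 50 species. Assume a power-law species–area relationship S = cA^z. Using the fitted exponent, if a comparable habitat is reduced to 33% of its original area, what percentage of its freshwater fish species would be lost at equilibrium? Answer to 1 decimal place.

33.7%

z = ln(50/7) / ln(7680/38) = 1.9661 / 5.3088 = 0.3704
S_new/S_old = (A_new/A_old)^z = 0.33^0.3704 = exp(0.3704 × -1.1087) = 0.6633
Fraction lost = 1 − 0.6633 = 0.3367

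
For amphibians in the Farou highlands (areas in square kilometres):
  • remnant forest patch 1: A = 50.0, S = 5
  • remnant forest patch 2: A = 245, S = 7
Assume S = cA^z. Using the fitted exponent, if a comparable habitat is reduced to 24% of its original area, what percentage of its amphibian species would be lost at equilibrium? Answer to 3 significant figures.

26.1%

z = ln(7/5) / ln(245/50) = 0.3365 / 1.5892 = 0.2117
S_new/S_old = (A_new/A_old)^z = 0.24^0.2117 = exp(0.2117 × -1.4271) = 0.7392
Fraction lost = 1 − 0.7392 = 0.2608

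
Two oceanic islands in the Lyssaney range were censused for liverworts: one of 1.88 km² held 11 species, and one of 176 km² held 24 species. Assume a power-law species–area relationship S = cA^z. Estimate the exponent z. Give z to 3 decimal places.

Taking logs: ln S = ln c + z ln A, so z = (ln S₂ − ln S₁)/(ln A₂ − ln A₁).
z = ln(24/11) / ln(176/1.88) = ln(2.182) / ln(93.62) = 0.7802 / 4.5392 = 0.1719

0.172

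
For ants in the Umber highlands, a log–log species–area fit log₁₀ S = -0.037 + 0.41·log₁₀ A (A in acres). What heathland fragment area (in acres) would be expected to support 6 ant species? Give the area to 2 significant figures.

97 acres

6 = 0.9183 × A^0.41  ⇒  A^0.41 = 6/0.9183 = 6.534
ln A = ln(6.534) / 0.41 = 1.8770 / 0.41 = 4.5779
A = e^4.5779 ≈ 97.31 acres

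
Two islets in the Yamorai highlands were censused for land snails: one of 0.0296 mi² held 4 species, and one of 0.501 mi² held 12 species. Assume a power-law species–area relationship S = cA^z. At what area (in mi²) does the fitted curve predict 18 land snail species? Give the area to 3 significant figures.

1.42 mi²

z = ln(12/4) / ln(0.501/0.0296) = 1.0986 / 2.8288 = 0.3884
c = 4 / 0.0296^0.3884 = 4 / 0.2549 = 15.69
A = (18/15.69)^(1/0.3884) ⇒ ln A = ln(1.147)/0.3884 = 0.3529
A = e^0.3529 ≈ 1.423 mi²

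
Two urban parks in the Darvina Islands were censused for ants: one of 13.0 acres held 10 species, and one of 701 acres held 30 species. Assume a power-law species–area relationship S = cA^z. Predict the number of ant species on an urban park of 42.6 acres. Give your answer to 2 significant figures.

z = ln(30/10) / ln(701/13) = 1.0986 / 3.9876 = 0.2755
c = 10 / 13^0.2755 = 10 / 2.027 = 4.933
S₃ = 4.933 × 42.6^0.2755 = 4.933 × 2.811 ≈ 13.87

14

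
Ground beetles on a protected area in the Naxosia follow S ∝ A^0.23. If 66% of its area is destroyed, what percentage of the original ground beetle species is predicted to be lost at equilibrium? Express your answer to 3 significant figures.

S_new/S_old = (A_new/A_old)^z = 0.34^0.23
= exp(0.23 × ln 0.34) = exp(0.23 × -1.0788) = exp(-0.2481) ≈ 0.7803
Fraction lost = 1 − 0.7803 = 0.2197

22.0%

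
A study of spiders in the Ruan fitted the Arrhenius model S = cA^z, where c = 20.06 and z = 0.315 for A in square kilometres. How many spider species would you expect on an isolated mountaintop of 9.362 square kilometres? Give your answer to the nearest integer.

S = 20.06 × 9.362^0.315
ln S = ln 20.06 + 0.315 × ln 9.362 = 2.9987 + 0.315 × 2.2367 = 3.7033
S = e^3.7033 ≈ 40.58

41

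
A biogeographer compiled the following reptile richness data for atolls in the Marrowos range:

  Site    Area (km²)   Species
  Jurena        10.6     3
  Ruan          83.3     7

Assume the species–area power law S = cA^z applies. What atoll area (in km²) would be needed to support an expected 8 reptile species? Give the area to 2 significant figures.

z = ln(7/3) / ln(83.3/10.6) = 0.8473 / 2.0616 = 0.4110
c = 3 / 10.6^0.4110 = 3 / 2.639 = 1.137
A = (8/1.137)^(1/0.4110) ⇒ ln A = ln(7.037)/0.4110 = 4.7473
A = e^4.7473 ≈ 115.3 km²

120 km²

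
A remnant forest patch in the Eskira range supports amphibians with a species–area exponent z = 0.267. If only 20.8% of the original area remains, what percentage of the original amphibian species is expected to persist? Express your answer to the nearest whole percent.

66%

S_new/S_old = (A_new/A_old)^z = 0.208^0.267
= exp(0.267 × ln 0.208) = exp(0.267 × -1.5702) = exp(-0.4192) ≈ 0.6575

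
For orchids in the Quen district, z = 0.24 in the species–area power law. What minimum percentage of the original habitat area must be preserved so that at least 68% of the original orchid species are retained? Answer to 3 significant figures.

20.1%

Need (A_new/A_old)^0.24 = 0.68, so A_new/A_old = 0.68^(1/0.24) = 0.68^4.167
ln(A_new/A_old) = ln 0.68 / 0.24 = -0.3857 / 0.24 = -1.6069
A_new/A_old = e^-1.6069 ≈ 0.2005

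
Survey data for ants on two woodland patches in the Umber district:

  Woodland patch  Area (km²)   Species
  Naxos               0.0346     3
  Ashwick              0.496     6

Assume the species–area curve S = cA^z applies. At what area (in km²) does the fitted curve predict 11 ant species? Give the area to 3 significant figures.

5.09 km²

z = ln(6/3) / ln(0.496/0.0346) = 0.6931 / 2.6627 = 0.2603
c = 3 / 0.0346^0.2603 = 3 / 0.4166 = 7.201
A = (11/7.201)^(1/0.2603) ⇒ ln A = ln(1.527)/0.2603 = 1.6273
A = e^1.6273 ≈ 5.09 km²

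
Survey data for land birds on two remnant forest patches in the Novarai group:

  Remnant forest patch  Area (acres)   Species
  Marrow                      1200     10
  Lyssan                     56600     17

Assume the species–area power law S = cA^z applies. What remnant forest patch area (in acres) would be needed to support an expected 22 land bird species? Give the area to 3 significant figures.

z = ln(17/10) / ln(56600/1200) = 0.5306 / 3.8537 = 0.1377
c = 10 / 1200^0.1377 = 10 / 2.655 = 3.767
A = (22/3.767)^(1/0.1377) ⇒ ln A = ln(5.84)/0.1377 = 12.8162
A = e^12.8162 ≈ 368151 acres

368000 acres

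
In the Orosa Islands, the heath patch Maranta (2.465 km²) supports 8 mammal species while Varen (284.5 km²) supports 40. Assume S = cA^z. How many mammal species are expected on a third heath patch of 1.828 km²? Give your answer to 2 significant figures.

z = ln(40/8) / ln(284.5/2.465) = 1.6094 / 4.7485 = 0.3389
c = 8 / 2.465^0.3389 = 8 / 1.358 = 5.892
S₃ = 5.892 × 1.828^0.3389 = 5.892 × 1.227 ≈ 7.229

7.2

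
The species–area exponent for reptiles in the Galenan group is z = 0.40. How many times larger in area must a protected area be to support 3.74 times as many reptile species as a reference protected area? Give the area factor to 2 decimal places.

27.05

(A₂/A₁)^0.4 = 3.74, so A₂/A₁ = 3.74^(1/0.4) = 3.74^2.5
ln(A₂/A₁) = ln 3.74 / 0.4 = 1.3191 / 0.4 = 3.2977
A₂/A₁ = e^3.2977 ≈ 27.05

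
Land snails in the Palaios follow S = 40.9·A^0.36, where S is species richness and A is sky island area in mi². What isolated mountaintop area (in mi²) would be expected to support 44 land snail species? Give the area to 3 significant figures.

1.23 mi²

44 = 40.9 × A^0.36  ⇒  A^0.36 = 44/40.9 = 1.076
ln A = ln(1.076) / 0.36 = 0.0731 / 0.36 = 0.2029
A = e^0.2029 ≈ 1.225 mi²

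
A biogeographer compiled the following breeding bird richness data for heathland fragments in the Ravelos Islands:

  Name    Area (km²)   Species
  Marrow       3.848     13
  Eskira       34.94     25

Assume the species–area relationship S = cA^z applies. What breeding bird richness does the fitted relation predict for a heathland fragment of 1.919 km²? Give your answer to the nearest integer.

z = ln(25/13) / ln(34.94/3.848) = 0.6539 / 2.2061 = 0.2964
c = 13 / 3.848^0.2964 = 13 / 1.491 = 8.719
S₃ = 8.719 × 1.919^0.2964 = 8.719 × 1.213 ≈ 10.58

11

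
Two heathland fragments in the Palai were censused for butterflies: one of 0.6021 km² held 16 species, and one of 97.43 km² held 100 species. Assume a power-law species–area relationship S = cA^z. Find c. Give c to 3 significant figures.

19.2

z = ln(S₂/S₁) / ln(A₂/A₁) = ln(100/16) / ln(97.43/0.6021) = 1.8326 / 5.0865 = 0.3603
c = S₁ / A₁^z = 16 / 0.6021^0.3603 = 16 / 0.8329 = 19.21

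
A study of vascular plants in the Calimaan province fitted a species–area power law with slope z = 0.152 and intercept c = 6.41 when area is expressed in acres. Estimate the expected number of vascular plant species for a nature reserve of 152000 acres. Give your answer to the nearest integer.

39

S = 6.41 × 152000^0.152
ln S = ln 6.41 + 0.152 × ln 152000 = 1.8579 + 0.152 × 11.9316 = 3.6715
S = e^3.6715 ≈ 39.31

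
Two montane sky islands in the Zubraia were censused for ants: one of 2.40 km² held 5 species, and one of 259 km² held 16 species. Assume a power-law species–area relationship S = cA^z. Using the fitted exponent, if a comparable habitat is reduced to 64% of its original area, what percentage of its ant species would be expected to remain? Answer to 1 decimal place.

89.5%

z = ln(16/5) / ln(259/2.4) = 1.1632 / 4.6814 = 0.2485
S_new/S_old = (A_new/A_old)^z = 0.64^0.2485 = exp(0.2485 × -0.4463) = 0.895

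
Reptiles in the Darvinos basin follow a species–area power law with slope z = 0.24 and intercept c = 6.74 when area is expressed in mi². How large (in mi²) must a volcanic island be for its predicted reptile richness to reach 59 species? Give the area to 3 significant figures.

59 = 6.74 × A^0.24  ⇒  A^0.24 = 59/6.74 = 8.754
ln A = ln(8.754) / 0.24 = 2.1695 / 0.24 = 9.0395
A = e^9.0395 ≈ 8429 mi²

8430 mi²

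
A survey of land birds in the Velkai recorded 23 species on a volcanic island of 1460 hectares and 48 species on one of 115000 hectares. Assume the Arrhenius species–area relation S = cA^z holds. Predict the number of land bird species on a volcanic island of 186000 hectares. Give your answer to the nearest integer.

52

z = ln(48/23) / ln(115000/1460) = 0.7357 / 4.3665 = 0.1685
c = 23 / 1460^0.1685 = 23 / 3.413 = 6.739
S₃ = 6.739 × 186000^0.1685 = 6.739 × 7.724 ≈ 52.05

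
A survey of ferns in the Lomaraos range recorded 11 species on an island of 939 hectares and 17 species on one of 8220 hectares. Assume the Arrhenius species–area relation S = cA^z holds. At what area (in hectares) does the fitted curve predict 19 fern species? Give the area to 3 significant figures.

14300 hectares

z = ln(17/11) / ln(8220/939) = 0.4353 / 2.1695 = 0.2007
c = 11 / 939^0.2007 = 11 / 3.949 = 2.786
A = (19/2.786)^(1/0.2007) ⇒ ln A = ln(6.821)/0.2007 = 9.5686
A = e^9.5686 ≈ 14309 hectares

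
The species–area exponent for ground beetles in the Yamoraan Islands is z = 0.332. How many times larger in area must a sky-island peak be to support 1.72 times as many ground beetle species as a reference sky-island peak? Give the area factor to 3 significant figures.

5.12

(A₂/A₁)^0.332 = 1.72, so A₂/A₁ = 1.72^(1/0.332) = 1.72^3.012
ln(A₂/A₁) = ln 1.72 / 0.332 = 0.5423 / 0.332 = 1.6335
A₂/A₁ = e^1.6335 ≈ 5.122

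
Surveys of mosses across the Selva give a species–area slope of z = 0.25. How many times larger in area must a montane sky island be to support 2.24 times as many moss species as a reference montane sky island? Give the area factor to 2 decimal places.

(A₂/A₁)^0.25 = 2.24, so A₂/A₁ = 2.24^(1/0.25) = 2.24^4
ln(A₂/A₁) = ln 2.24 / 0.25 = 0.8065 / 0.25 = 3.2259
A₂/A₁ = e^3.2259 ≈ 25.18

25.18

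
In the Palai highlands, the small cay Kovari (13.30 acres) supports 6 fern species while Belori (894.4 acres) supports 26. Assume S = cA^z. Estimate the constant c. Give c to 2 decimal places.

2.44

z = ln(S₂/S₁) / ln(A₂/A₁) = ln(26/6) / ln(894.4/13.3) = 1.4663 / 4.2084 = 0.3484
c = S₁ / A₁^z = 6 / 13.3^0.3484 = 6 / 2.464 = 2.435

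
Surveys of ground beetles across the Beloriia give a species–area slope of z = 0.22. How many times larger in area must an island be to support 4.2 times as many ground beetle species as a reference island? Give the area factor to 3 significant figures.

(A₂/A₁)^0.22 = 4.2, so A₂/A₁ = 4.2^(1/0.22) = 4.2^4.545
ln(A₂/A₁) = ln 4.2 / 0.22 = 1.4351 / 0.22 = 6.5231
A₂/A₁ = e^6.5231 ≈ 680.7

681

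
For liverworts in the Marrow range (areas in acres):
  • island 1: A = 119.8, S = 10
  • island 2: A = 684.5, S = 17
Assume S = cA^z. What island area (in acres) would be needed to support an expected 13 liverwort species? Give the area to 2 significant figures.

z = ln(17/10) / ln(684.5/119.8) = 0.5306 / 1.7429 = 0.3045
c = 10 / 119.8^0.3045 = 10 / 4.293 = 2.329
A = (13/2.329)^(1/0.3045) ⇒ ln A = ln(5.581)/0.3045 = 5.6476
A = e^5.6476 ≈ 283.6 acres

280 acres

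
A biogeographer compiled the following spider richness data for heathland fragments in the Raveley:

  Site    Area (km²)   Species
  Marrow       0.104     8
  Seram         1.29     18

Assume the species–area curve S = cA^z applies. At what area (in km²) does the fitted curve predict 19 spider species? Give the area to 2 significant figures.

z = ln(18/8) / ln(1.29/0.104) = 0.8109 / 2.5180 = 0.3221
c = 8 / 0.104^0.3221 = 8 / 0.4824 = 16.58
A = (19/16.58)^(1/0.3221) ⇒ ln A = ln(1.146)/0.3221 = 0.4225
A = e^0.4225 ≈ 1.526 km²

1.5 km²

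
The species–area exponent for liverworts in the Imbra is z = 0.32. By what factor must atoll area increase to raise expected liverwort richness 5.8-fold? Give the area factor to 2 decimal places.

243.06

(A₂/A₁)^0.32 = 5.8, so A₂/A₁ = 5.8^(1/0.32) = 5.8^3.125
ln(A₂/A₁) = ln 5.8 / 0.32 = 1.7579 / 0.32 = 5.4933
A₂/A₁ = e^5.4933 ≈ 243.1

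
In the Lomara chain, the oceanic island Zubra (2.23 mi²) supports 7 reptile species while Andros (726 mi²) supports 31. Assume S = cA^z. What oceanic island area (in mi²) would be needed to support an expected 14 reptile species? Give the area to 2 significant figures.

z = ln(31/7) / ln(726/2.23) = 1.4881 / 5.7855 = 0.2572
c = 7 / 2.23^0.2572 = 7 / 1.229 = 5.695
A = (14/5.695)^(1/0.2572) ⇒ ln A = ln(2.458)/0.2572 = 3.4969
A = e^3.4969 ≈ 33.01 mi²

33 mi²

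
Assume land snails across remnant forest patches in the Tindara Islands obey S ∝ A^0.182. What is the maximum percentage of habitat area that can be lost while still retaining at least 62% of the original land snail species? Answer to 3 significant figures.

Need (A_new/A_old)^0.182 = 0.62, so A_new/A_old = 0.62^(1/0.182) = 0.62^5.495
ln(A_new/A_old) = ln 0.62 / 0.182 = -0.4780 / 0.182 = -2.6266
A_new/A_old = e^-2.6266 ≈ 0.07233
Fraction that can be lost = 1 − 0.07233 = 0.9277

92.8%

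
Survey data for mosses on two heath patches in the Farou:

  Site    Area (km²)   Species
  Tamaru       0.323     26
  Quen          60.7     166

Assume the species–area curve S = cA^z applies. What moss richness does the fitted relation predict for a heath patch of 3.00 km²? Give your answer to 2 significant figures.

57

z = ln(166/26) / ln(60.7/0.323) = 1.8539 / 5.2360 = 0.3541
c = 26 / 0.323^0.3541 = 26 / 0.6702 = 38.79
S₃ = 38.79 × 3^0.3541 = 38.79 × 1.475 ≈ 57.24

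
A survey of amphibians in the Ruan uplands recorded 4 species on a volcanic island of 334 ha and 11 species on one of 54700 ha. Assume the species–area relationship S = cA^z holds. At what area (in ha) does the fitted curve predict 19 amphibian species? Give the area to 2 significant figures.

860000 ha

z = ln(11/4) / ln(54700/334) = 1.0116 / 5.0985 = 0.1984
c = 4 / 334^0.1984 = 4 / 3.168 = 1.263
A = (19/1.263)^(1/0.1984) ⇒ ln A = ln(15.05)/0.1984 = 13.6642
A = e^13.6642 ≈ 859584 ha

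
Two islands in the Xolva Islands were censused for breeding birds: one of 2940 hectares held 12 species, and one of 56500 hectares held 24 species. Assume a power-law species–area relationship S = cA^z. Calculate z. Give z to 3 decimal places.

Taking logs: ln S = ln c + z ln A, so z = (ln S₂ − ln S₁)/(ln A₂ − ln A₁).
z = ln(24/12) / ln(56500/2940) = ln(2) / ln(19.22) = 0.6931 / 2.9558 = 0.2345

0.235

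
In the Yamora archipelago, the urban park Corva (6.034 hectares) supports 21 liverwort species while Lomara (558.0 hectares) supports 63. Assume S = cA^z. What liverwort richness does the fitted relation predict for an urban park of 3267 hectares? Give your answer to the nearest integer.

z = ln(63/21) / ln(558/6.034) = 1.0986 / 4.5269 = 0.2427
c = 21 / 6.034^0.2427 = 21 / 1.547 = 13.58
S₃ = 13.58 × 3267^0.2427 = 13.58 × 7.126 ≈ 96.74

97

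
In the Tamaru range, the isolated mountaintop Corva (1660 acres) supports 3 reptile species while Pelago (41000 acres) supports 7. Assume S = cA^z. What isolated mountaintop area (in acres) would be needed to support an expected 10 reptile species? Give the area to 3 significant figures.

z = ln(7/3) / ln(41000/1660) = 0.8473 / 3.2068 = 0.2642
c = 3 / 1660^0.2642 = 3 / 7.093 = 0.423
A = (10/0.423)^(1/0.2642) ⇒ ln A = ln(23.64)/0.2642 = 11.9712
A = e^11.9712 ≈ 158139 acres

158000 acres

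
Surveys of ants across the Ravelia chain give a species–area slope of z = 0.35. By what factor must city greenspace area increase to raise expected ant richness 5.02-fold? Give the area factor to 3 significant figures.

100

(A₂/A₁)^0.35 = 5.02, so A₂/A₁ = 5.02^(1/0.35) = 5.02^2.857
ln(A₂/A₁) = ln 5.02 / 0.35 = 1.6134 / 0.35 = 4.6098
A₂/A₁ = e^4.6098 ≈ 100.5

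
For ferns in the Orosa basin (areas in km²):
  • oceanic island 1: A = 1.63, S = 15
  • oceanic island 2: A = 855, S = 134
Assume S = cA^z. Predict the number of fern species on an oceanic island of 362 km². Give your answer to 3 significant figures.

z = ln(134/15) / ln(855/1.63) = 2.1898 / 6.2625 = 0.3497
c = 15 / 1.63^0.3497 = 15 / 1.186 = 12.64
S₃ = 12.64 × 362^0.3497 = 12.64 × 7.847 ≈ 99.22

99.2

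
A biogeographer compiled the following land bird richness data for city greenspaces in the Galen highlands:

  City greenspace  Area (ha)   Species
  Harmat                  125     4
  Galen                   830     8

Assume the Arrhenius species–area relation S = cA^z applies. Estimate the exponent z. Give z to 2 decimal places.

Taking logs: ln S = ln c + z ln A, so z = (ln S₂ − ln S₁)/(ln A₂ − ln A₁).
z = ln(8/4) / ln(830/125) = ln(2) / ln(6.64) = 0.6931 / 1.8931 = 0.3661

0.37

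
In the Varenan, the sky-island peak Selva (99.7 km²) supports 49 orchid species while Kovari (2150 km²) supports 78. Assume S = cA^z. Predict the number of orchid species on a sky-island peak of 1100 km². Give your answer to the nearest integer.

z = ln(78/49) / ln(2150/99.7) = 0.4649 / 3.0711 = 0.1514
c = 49 / 99.7^0.1514 = 49 / 2.007 = 24.41
S₃ = 24.41 × 1100^0.1514 = 24.41 × 2.887 ≈ 70.48

70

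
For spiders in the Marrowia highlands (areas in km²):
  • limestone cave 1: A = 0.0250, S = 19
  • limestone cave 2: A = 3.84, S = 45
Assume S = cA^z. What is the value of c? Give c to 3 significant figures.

35.7

z = ln(S₂/S₁) / ln(A₂/A₁) = ln(45/19) / ln(3.84/0.025) = 0.8622 / 5.0344 = 0.1713
c = S₁ / A₁^z = 19 / 0.025^0.1713 = 19 / 0.5316 = 35.74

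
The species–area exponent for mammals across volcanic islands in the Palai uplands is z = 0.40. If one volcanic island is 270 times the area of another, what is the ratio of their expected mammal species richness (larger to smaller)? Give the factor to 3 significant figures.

9.39

S₂/S₁ = (A₂/A₁)^z = 270^0.4
ln(S₂/S₁) = 0.4 × ln 270 = 0.4 × 5.5984 = 2.2394
S₂/S₁ = e^2.2394 ≈ 9.387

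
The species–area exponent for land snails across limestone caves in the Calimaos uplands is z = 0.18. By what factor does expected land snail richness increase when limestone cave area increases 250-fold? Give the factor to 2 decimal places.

S₂/S₁ = (A₂/A₁)^z = 250^0.18
ln(S₂/S₁) = 0.18 × ln 250 = 0.18 × 5.5215 = 0.9939
S₂/S₁ = e^0.9939 ≈ 2.702

2.70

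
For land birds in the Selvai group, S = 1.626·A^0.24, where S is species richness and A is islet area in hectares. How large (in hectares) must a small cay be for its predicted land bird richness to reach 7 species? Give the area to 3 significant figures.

438 hectares

7 = 1.626 × A^0.24  ⇒  A^0.24 = 7/1.626 = 4.305
ln A = ln(4.305) / 0.24 = 1.4598 / 0.24 = 6.0824
A = e^6.0824 ≈ 438.1 hectares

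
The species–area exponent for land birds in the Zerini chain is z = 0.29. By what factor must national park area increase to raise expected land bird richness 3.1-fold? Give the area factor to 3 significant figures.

(A₂/A₁)^0.29 = 3.1, so A₂/A₁ = 3.1^(1/0.29) = 3.1^3.448
ln(A₂/A₁) = ln 3.1 / 0.29 = 1.1314 / 0.29 = 3.9014
A₂/A₁ = e^3.9014 ≈ 49.47

49.5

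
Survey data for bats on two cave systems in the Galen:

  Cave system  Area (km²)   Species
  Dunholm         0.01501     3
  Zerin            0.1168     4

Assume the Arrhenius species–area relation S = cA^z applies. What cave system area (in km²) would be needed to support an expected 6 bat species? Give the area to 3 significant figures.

z = ln(4/3) / ln(0.1168/0.01501) = 0.2877 / 2.0517 = 0.1402
c = 3 / 0.01501^0.1402 = 3 / 0.555 = 5.405
A = (6/5.405)^(1/0.1402) ⇒ ln A = ln(1.11)/0.1402 = 0.7445
A = e^0.7445 ≈ 2.105 km²

2.11 km²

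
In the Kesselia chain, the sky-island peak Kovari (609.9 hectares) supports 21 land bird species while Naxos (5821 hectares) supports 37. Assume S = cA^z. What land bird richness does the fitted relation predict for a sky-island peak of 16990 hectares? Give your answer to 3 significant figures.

z = ln(37/21) / ln(5821/609.9) = 0.5664 / 2.2559 = 0.2511
c = 21 / 609.9^0.2511 = 21 / 5.004 = 4.197
S₃ = 4.197 × 16990^0.2511 = 4.197 × 11.54 ≈ 48.42

48.4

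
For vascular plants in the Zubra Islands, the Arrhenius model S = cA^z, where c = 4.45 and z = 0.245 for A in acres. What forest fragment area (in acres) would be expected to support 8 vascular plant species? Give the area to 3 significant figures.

8 = 4.45 × A^0.245  ⇒  A^0.245 = 8/4.45 = 1.798
ln A = ln(1.798) / 0.245 = 0.5865 / 0.245 = 2.3940
A = e^2.3940 ≈ 10.96 acres

11.0 acres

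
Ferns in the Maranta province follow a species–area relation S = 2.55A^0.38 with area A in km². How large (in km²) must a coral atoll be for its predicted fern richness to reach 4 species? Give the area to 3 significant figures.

4 = 2.55 × A^0.38  ⇒  A^0.38 = 4/2.55 = 1.569
ln A = ln(1.569) / 0.38 = 0.4502 / 0.38 = 1.1847
A = e^1.1847 ≈ 3.27 km²

3.27 km²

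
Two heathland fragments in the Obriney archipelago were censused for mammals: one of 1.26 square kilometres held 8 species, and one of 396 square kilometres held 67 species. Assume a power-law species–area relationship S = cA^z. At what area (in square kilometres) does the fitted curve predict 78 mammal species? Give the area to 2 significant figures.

600 square kilometres

z = ln(67/8) / ln(396/1.26) = 2.1253 / 5.7503 = 0.3696
c = 8 / 1.26^0.3696 = 8 / 1.089 = 7.345
A = (78/7.345)^(1/0.3696) ⇒ ln A = ln(10.62)/0.3696 = 6.3927
A = e^6.3927 ≈ 597.5 square kilometres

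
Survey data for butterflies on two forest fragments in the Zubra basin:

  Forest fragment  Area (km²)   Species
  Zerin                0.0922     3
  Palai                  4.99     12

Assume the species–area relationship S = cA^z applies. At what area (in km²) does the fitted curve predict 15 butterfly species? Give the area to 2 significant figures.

9.5 km²

z = ln(12/3) / ln(4.99/0.0922) = 1.3863 / 3.9912 = 0.3473
c = 3 / 0.0922^0.3473 = 3 / 0.4369 = 6.866
A = (15/6.866)^(1/0.3473) ⇒ ln A = ln(2.185)/0.3473 = 2.2499
A = e^2.2499 ≈ 9.487 km²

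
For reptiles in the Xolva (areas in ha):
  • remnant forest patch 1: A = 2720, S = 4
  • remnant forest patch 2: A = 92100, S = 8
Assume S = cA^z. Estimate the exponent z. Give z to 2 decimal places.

Taking logs: ln S = ln c + z ln A, so z = (ln S₂ − ln S₁)/(ln A₂ − ln A₁).
z = ln(8/4) / ln(92100/2720) = ln(2) / ln(33.86) = 0.6931 / 3.5222 = 0.1968

0.20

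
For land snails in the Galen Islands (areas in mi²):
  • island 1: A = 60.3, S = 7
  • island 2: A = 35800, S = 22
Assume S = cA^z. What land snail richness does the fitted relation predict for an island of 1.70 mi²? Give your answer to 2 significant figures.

z = ln(22/7) / ln(35800/60.3) = 1.1451 / 6.3864 = 0.1793
c = 7 / 60.3^0.1793 = 7 / 2.086 = 3.356
S₃ = 3.356 × 1.7^0.1793 = 3.356 × 1.1 ≈ 3.691

3.7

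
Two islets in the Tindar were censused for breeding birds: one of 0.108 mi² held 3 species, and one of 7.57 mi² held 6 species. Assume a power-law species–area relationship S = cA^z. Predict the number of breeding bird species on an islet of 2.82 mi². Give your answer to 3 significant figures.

z = ln(6/3) / ln(7.57/0.108) = 0.6931 / 4.2498 = 0.1631
c = 3 / 0.108^0.1631 = 3 / 0.6956 = 4.313
S₃ = 4.313 × 2.82^0.1631 = 4.313 × 1.184 ≈ 5.107

5.11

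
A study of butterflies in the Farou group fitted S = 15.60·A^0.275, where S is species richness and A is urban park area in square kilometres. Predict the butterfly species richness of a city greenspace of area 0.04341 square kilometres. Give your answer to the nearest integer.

S = 15.6 × 0.04341^0.275
ln S = ln 15.6 + 0.275 × ln 0.04341 = 2.7473 + 0.275 × -3.1371 = 1.8846
S = e^1.8846 ≈ 6.584

7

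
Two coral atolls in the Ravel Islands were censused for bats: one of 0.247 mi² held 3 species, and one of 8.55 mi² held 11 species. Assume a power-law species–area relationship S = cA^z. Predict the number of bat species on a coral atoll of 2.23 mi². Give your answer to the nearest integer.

7

z = ln(11/3) / ln(8.55/0.247) = 1.2993 / 3.5443 = 0.3666
c = 3 / 0.247^0.3666 = 3 / 0.5989 = 5.009
S₃ = 5.009 × 2.23^0.3666 = 5.009 × 1.342 ≈ 6.721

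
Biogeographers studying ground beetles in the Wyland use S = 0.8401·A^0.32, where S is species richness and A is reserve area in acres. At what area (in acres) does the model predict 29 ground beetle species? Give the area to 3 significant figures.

29 = 0.8401 × A^0.32  ⇒  A^0.32 = 29/0.8401 = 34.52
ln A = ln(34.52) / 0.32 = 3.5415 / 0.32 = 11.0673
A = e^11.0673 ≈ 64041 acres

64000 acres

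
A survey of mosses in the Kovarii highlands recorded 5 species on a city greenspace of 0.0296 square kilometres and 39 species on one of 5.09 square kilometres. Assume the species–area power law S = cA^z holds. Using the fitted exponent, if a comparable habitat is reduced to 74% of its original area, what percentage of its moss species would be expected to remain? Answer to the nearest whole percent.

z = ln(39/5) / ln(5.09/0.0296) = 2.0541 / 5.1473 = 0.3991
S_new/S_old = (A_new/A_old)^z = 0.74^0.3991 = exp(0.3991 × -0.3011) = 0.8868

89%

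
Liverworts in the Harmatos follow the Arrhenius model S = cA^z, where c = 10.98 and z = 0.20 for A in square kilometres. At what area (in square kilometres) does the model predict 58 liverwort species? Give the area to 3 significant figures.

4110 square kilometres

58 = 10.98 × A^0.2  ⇒  A^0.2 = 58/10.98 = 5.282
ln A = ln(5.282) / 0.2 = 1.6644 / 0.2 = 8.3218
A = e^8.3218 ≈ 4113 square kilometres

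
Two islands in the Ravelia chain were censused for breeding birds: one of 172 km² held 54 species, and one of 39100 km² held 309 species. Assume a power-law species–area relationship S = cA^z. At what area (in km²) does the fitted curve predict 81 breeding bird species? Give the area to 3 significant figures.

z = ln(309/54) / ln(39100/172) = 1.7444 / 5.4264 = 0.3215
c = 54 / 172^0.3215 = 54 / 5.232 = 10.32
A = (81/10.32)^(1/0.3215) ⇒ ln A = ln(7.847)/0.3215 = 6.4088
A = e^6.4088 ≈ 607.2 km²

607 km²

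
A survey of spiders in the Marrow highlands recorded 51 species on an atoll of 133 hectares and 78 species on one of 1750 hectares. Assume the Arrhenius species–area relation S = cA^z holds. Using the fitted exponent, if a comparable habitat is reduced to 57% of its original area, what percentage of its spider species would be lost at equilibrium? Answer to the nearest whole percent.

z = ln(78/51) / ln(1750/133) = 0.4249 / 2.5770 = 0.1649
S_new/S_old = (A_new/A_old)^z = 0.57^0.1649 = exp(0.1649 × -0.5621) = 0.9115
Fraction lost = 1 − 0.9115 = 0.08851

9%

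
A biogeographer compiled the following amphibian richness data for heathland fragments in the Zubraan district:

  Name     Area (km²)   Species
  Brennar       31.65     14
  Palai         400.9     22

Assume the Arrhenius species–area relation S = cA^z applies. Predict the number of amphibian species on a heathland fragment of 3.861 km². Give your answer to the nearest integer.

10

z = ln(22/14) / ln(400.9/31.65) = 0.4520 / 2.5390 = 0.1780
c = 14 / 31.65^0.1780 = 14 / 1.85 = 7.569
S₃ = 7.569 × 3.861^0.1780 = 7.569 × 1.272 ≈ 9.627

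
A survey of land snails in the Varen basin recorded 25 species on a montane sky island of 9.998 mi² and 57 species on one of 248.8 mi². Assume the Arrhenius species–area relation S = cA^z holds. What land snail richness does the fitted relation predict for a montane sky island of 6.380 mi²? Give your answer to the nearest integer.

z = ln(57/25) / ln(248.8/9.998) = 0.8242 / 3.2143 = 0.2564
c = 25 / 9.998^0.2564 = 25 / 1.805 = 13.85
S₃ = 13.85 × 6.38^0.2564 = 13.85 × 1.608 ≈ 22.28

22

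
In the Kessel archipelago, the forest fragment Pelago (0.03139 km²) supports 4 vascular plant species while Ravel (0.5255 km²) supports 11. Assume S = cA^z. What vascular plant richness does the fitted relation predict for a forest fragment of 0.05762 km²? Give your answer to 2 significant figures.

z = ln(11/4) / ln(0.5255/0.03139) = 1.0116 / 2.8179 = 0.3590
c = 4 / 0.03139^0.3590 = 4 / 0.2886 = 13.86
S₃ = 13.86 × 0.05762^0.3590 = 13.86 × 0.359 ≈ 4.975

5.0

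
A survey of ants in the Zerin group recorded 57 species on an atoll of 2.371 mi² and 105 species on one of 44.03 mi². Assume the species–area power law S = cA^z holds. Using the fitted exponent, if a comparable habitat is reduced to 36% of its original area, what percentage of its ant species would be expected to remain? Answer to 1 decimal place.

z = ln(105/57) / ln(44.03/2.371) = 0.6109 / 2.9216 = 0.2091
S_new/S_old = (A_new/A_old)^z = 0.36^0.2091 = exp(0.2091 × -1.0217) = 0.8076

80.8%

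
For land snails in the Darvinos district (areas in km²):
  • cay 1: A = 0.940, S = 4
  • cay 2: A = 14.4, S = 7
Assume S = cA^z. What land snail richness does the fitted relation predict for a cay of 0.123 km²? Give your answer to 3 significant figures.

z = ln(7/4) / ln(14.4/0.94) = 0.5596 / 2.7291 = 0.2051
c = 4 / 0.94^0.2051 = 4 / 0.9874 = 4.051
S₃ = 4.051 × 0.123^0.2051 = 4.051 × 0.6507 ≈ 2.636

2.64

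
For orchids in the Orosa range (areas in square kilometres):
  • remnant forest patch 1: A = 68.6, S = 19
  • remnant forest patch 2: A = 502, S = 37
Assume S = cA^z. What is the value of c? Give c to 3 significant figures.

z = ln(S₂/S₁) / ln(A₂/A₁) = ln(37/19) / ln(502/68.6) = 0.6665 / 1.9903 = 0.3349
c = S₁ / A₁^z = 19 / 68.6^0.3349 = 19 / 4.12 = 4.611

4.61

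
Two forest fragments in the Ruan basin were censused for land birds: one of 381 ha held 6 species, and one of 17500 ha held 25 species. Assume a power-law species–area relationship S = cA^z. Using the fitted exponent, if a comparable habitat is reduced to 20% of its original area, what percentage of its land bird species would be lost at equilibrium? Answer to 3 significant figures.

z = ln(25/6) / ln(17500/381) = 1.4271 / 3.8272 = 0.3729
S_new/S_old = (A_new/A_old)^z = 0.2^0.3729 = exp(0.3729 × -1.6094) = 0.5487
Fraction lost = 1 − 0.5487 = 0.4513

45.1%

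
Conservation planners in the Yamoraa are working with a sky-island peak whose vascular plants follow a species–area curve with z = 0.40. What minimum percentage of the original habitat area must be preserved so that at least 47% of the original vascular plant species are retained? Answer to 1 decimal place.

Need (A_new/A_old)^0.4 = 0.47, so A_new/A_old = 0.47^(1/0.4) = 0.47^2.5
ln(A_new/A_old) = ln 0.47 / 0.4 = -0.7550 / 0.4 = -1.8876
A_new/A_old = e^-1.8876 ≈ 0.1514

15.1%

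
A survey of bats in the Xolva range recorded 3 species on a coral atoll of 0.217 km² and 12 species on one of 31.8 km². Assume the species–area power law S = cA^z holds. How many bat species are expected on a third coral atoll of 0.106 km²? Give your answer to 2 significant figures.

z = ln(12/3) / ln(31.8/0.217) = 1.3863 / 4.9873 = 0.2780
c = 3 / 0.217^0.2780 = 3 / 0.654 = 4.587
S₃ = 4.587 × 0.106^0.2780 = 4.587 × 0.5359 ≈ 2.458

2.5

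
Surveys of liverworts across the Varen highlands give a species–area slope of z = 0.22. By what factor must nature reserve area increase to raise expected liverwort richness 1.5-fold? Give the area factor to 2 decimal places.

(A₂/A₁)^0.22 = 1.5, so A₂/A₁ = 1.5^(1/0.22) = 1.5^4.545
ln(A₂/A₁) = ln 1.5 / 0.22 = 0.4055 / 0.22 = 1.8430
A₂/A₁ = e^1.8430 ≈ 6.316

6.32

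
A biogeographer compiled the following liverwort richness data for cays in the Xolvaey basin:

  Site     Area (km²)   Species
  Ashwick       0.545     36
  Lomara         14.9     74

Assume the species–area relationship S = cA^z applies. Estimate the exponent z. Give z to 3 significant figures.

0.218

Taking logs: ln S = ln c + z ln A, so z = (ln S₂ − ln S₁)/(ln A₂ − ln A₁).
z = ln(74/36) / ln(14.9/0.545) = ln(2.056) / ln(27.34) = 0.7205 / 3.3083 = 0.2178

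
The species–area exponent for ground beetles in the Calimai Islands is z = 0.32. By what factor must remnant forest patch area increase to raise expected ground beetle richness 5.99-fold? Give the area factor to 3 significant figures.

(A₂/A₁)^0.32 = 5.99, so A₂/A₁ = 5.99^(1/0.32) = 5.99^3.125
ln(A₂/A₁) = ln 5.99 / 0.32 = 1.7901 / 0.32 = 5.5940
A₂/A₁ = e^5.5940 ≈ 268.8

269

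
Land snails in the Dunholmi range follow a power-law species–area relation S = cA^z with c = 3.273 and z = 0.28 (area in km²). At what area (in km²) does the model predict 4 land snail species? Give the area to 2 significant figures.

4 = 3.273 × A^0.28  ⇒  A^0.28 = 4/3.273 = 1.222
ln A = ln(1.222) / 0.28 = 0.2006 / 0.28 = 0.7164
A = e^0.7164 ≈ 2.047 km²

2.0 km²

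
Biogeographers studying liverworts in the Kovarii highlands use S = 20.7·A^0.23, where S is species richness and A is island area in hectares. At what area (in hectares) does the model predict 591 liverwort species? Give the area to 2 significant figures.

2100000 hectares

591 = 20.7 × A^0.23  ⇒  A^0.23 = 591/20.7 = 28.55
ln A = ln(28.55) / 0.23 = 3.3517 / 0.23 = 14.5725
A = e^14.5725 ≈ 2131916 hectares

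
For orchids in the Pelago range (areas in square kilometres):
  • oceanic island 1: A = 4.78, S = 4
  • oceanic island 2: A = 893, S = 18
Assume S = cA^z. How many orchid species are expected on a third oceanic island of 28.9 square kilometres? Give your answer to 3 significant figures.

6.71

z = ln(18/4) / ln(893/4.78) = 1.5041 / 5.2301 = 0.2876
c = 4 / 4.78^0.2876 = 4 / 1.568 = 2.551
S₃ = 2.551 × 28.9^0.2876 = 2.551 × 2.631 ≈ 6.711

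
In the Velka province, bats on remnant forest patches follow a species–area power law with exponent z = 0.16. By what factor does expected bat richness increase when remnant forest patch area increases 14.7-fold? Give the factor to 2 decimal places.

1.54

S₂/S₁ = (A₂/A₁)^z = 14.7^0.16
ln(S₂/S₁) = 0.16 × ln 14.7 = 0.16 × 2.6878 = 0.4301
S₂/S₁ = e^0.4301 ≈ 1.537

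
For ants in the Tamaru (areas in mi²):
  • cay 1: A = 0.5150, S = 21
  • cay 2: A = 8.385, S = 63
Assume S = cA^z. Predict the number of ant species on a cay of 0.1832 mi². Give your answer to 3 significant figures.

14.0

z = ln(63/21) / ln(8.385/0.515) = 1.0986 / 2.7900 = 0.3938
c = 21 / 0.515^0.3938 = 21 / 0.7701 = 27.27
S₃ = 27.27 × 0.1832^0.3938 = 27.27 × 0.5126 ≈ 13.98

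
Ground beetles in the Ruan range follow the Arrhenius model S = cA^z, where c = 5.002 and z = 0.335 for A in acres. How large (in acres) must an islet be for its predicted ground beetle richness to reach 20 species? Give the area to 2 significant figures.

20 = 5.002 × A^0.335  ⇒  A^0.335 = 20/5.002 = 3.998
ln A = ln(3.998) / 0.335 = 1.3859 / 0.335 = 4.1370
A = e^4.1370 ≈ 62.61 acres

63 acres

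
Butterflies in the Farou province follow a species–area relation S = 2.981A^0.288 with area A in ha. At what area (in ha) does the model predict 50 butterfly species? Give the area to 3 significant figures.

17900 ha

50 = 2.981 × A^0.288  ⇒  A^0.288 = 50/2.981 = 16.77
ln A = ln(16.77) / 0.288 = 2.8198 / 0.288 = 9.7908
A = e^9.7908 ≈ 17869 ha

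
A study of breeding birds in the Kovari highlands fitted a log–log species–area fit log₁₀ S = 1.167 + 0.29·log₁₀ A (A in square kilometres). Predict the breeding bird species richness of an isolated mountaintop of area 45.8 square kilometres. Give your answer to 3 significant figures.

44.5

S = 14.69 × 45.8^0.29
ln S = ln 14.69 + 0.29 × ln 45.8 = 2.6871 + 0.29 × 3.8243 = 3.7962
S = e^3.7962 ≈ 44.53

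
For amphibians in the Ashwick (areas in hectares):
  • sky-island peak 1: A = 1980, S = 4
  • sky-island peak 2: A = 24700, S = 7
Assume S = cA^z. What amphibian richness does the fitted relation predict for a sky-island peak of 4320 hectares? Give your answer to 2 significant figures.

z = ln(7/4) / ln(24700/1980) = 0.5596 / 2.5237 = 0.2217
c = 4 / 1980^0.2217 = 4 / 5.383 = 0.7431
S₃ = 0.7431 × 4320^0.2217 = 0.7431 × 6.399 ≈ 4.755

4.8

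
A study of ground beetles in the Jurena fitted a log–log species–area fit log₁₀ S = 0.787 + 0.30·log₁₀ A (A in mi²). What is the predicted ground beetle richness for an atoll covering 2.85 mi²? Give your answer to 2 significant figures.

8.4

S = 6.124 × 2.85^0.3
ln S = ln 6.124 + 0.3 × ln 2.85 = 1.8121 + 0.3 × 1.0473 = 2.1263
S = e^2.1263 ≈ 8.384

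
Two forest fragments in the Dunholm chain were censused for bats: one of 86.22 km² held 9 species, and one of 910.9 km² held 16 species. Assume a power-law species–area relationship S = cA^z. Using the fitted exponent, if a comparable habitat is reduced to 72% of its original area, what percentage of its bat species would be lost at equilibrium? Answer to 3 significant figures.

7.70%

z = ln(16/9) / ln(910.9/86.22) = 0.5754 / 2.3575 = 0.2441
S_new/S_old = (A_new/A_old)^z = 0.72^0.2441 = exp(0.2441 × -0.3285) = 0.923
Fraction lost = 1 − 0.923 = 0.07704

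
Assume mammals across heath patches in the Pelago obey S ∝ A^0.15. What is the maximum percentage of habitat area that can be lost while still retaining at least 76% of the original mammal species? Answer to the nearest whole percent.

Need (A_new/A_old)^0.15 = 0.76, so A_new/A_old = 0.76^(1/0.15) = 0.76^6.667
ln(A_new/A_old) = ln 0.76 / 0.15 = -0.2744 / 0.15 = -1.8296
A_new/A_old = e^-1.8296 ≈ 0.1605
Fraction that can be lost = 1 − 0.1605 = 0.8395

84%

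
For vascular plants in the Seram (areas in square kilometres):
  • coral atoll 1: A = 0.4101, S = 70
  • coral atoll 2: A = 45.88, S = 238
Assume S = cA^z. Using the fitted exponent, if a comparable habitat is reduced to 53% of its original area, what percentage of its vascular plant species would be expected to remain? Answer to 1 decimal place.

84.8%

z = ln(238/70) / ln(45.88/0.4101) = 1.2238 / 4.7174 = 0.2594
S_new/S_old = (A_new/A_old)^z = 0.53^0.2594 = exp(0.2594 × -0.6349) = 0.8481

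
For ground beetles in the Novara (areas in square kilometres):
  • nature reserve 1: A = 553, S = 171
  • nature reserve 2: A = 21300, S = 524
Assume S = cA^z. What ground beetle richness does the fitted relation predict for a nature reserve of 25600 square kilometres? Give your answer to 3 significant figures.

554

z = ln(524/171) / ln(21300/553) = 1.1198 / 3.6511 = 0.3067
c = 171 / 553^0.3067 = 171 / 6.938 = 24.65
S₃ = 24.65 × 25600^0.3067 = 24.65 × 22.49 ≈ 554.4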